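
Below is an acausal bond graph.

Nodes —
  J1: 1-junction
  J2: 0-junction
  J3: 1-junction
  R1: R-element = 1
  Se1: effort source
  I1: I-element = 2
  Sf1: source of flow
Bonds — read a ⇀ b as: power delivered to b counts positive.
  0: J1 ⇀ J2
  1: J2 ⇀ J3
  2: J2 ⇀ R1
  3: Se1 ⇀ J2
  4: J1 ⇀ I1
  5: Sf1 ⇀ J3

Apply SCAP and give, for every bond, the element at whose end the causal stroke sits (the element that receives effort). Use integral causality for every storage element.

#0 stroke→J1
#1 stroke→J3
#2 stroke→R1
#3 stroke→J2
#4 stroke→I1
#5 stroke→Sf1

#3 →J2  (source Se1 imposes e)
#5 →Sf1  (source Sf1 imposes f)
#0 →J1  (J2: bond 3 brought effort, rest push out)
#1 →J3  (J2: bond 3 brought effort, rest push out)
#2 →R1  (0-jn J2 has e-setter on 3)
#4 →I1  (J1: last free bond brings flow in)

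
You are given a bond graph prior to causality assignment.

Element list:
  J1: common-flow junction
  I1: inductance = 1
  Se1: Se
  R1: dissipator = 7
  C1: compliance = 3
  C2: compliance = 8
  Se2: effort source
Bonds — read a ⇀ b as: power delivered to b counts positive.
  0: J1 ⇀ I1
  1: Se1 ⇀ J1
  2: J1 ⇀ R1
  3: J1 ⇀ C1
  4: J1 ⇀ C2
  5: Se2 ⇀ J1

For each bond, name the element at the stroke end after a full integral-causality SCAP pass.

b0 →I1
b1 →J1
b2 →J1
b3 →J1
b4 →J1
b5 →J1

#1 →J1  (source Se1 imposes e)
#5 →J1  (Se2 (Se) sets effort on bond)
#0 →I1  (I1 integral (f out))
#2 →J1  (J1 flow already set via bond 0)
#3 →J1  (1-jn J1 has f-setter on 0)
#4 →J1  (J1: bond 0 brought flow, rest push out)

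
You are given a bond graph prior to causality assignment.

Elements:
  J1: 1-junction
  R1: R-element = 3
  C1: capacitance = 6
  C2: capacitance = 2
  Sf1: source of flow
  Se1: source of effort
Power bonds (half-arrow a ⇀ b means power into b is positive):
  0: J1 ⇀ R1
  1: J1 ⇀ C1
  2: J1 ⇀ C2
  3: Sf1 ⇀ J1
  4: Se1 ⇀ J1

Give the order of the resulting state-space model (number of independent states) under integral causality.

β3 stroke at Sf1  (Sf1 fixes flow; stroke at Sf1)
β4 stroke at J1  (source Se1 imposes e)
β0 stroke at J1  (common-f at J1 fixed by 3)
β1 stroke at J1  (J1: bond 3 brought flow, rest push out)
β2 stroke at J1  (1-jn J1 has f-setter on 3)

2  (C1, C2 all integral)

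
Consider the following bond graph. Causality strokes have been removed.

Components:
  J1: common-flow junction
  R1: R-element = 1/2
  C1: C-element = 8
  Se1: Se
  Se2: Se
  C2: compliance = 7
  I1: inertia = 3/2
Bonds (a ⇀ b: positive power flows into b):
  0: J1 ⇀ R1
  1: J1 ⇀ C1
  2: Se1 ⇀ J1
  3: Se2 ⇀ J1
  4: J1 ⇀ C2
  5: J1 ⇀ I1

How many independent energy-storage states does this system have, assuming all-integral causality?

b2 →J1  (source Se1 imposes e)
b3 →J1  (source Se2 imposes e)
b1 →J1  (C1 integral (e out))
b4 →J1  (C2 integral (e out))
b5 →I1  (I1 integral (f out))
b0 →J1  (common-f at J1 fixed by 5)

3  (C1, C2, I1 all integral)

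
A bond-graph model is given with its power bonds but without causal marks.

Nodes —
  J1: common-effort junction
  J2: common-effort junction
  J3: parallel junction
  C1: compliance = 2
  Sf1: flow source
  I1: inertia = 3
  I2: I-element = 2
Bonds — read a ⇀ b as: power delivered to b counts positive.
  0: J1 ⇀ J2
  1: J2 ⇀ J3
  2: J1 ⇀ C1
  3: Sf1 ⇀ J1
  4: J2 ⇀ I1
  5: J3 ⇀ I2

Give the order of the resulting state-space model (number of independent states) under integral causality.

3  (C1, I1, I2 all integral)

β3 →Sf1  (Sf1 (Sf) sets flow on bond)
β2 →J1  (C1: C, integral causality)
β0 →J2  (0-jn J1 has e-setter on 2)
β1 →J3  (common-e at J2 fixed by 0)
β4 →I1  (0-jn J2 has e-setter on 0)
β5 →I2  (common-e at J3 fixed by 1)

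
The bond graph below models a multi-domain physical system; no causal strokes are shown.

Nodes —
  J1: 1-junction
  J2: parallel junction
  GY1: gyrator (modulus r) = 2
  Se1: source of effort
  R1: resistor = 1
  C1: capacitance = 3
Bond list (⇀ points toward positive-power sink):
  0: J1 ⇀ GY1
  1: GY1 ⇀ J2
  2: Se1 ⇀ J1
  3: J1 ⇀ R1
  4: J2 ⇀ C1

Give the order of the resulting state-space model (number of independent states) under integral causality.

bond 2 |J1  (Se1 (Se) sets effort on bond)
bond 4 |J2  (C1 outputs effort q/C1)
bond 1 |GY1  (J2: bond 4 brought effort, rest push out)
bond 0 |GY1  (GY1 both-in/both-out from 1)
bond 3 |J1  (1-jn J1 has f-setter on 0)

1  (C1 all integral)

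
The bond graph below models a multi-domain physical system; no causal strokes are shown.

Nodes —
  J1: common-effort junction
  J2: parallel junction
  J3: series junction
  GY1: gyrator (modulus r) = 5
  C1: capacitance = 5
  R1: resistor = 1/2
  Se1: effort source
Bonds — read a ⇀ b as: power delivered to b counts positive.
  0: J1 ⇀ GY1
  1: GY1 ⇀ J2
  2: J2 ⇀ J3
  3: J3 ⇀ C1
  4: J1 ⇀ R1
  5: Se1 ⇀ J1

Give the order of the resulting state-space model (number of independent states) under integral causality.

1  (C1 all integral)

#5 stroke→J1  (source Se1 imposes e)
#0 stroke→GY1  (common-e at J1 fixed by 5)
#4 stroke→R1  (0-jn J1 has e-setter on 5)
#1 stroke→GY1  (GY1: gyrator matches bond 0)
#2 stroke→J2  (closing 0-jn rule on J2)
#3 stroke→J3  (1-jn J3 has f-setter on 2)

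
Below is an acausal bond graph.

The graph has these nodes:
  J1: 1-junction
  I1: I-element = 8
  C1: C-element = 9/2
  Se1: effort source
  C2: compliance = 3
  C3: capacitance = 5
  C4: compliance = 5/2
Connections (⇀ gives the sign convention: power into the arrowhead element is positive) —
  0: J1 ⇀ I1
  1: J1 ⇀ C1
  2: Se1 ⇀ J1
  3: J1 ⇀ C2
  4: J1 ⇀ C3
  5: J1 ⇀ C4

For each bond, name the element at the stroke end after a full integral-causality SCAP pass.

#2 |J1  (Se1 fixes effort; stroke away)
#0 |I1  (I1 integral (f out))
#1 |J1  (J1 flow already set via bond 0)
#3 |J1  (J1 flow already set via bond 0)
#4 |J1  (J1 flow already set via bond 0)
#5 |J1  (1-jn J1 has f-setter on 0)

β0 stroke at I1
β1 stroke at J1
β2 stroke at J1
β3 stroke at J1
β4 stroke at J1
β5 stroke at J1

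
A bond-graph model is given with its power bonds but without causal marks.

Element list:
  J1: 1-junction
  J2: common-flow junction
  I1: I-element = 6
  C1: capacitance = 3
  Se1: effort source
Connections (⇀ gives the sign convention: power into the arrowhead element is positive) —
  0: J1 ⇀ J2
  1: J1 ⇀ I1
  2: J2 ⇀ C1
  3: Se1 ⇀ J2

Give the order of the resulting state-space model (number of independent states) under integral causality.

2  (C1, I1 all integral)

bond 3 stroke→J2  (source Se1 imposes e)
bond 1 stroke→I1  (I1: I, integral causality)
bond 0 stroke→J1  (J1 flow already set via bond 1)
bond 2 stroke→J2  (J2 flow already set via bond 0)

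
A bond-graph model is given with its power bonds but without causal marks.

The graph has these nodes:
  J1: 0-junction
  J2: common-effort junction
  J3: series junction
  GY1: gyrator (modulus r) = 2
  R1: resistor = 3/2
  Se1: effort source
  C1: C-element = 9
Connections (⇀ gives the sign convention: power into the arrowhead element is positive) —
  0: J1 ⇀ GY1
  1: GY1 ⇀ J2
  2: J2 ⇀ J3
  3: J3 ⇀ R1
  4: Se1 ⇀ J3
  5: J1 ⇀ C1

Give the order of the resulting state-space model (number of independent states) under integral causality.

1  (C1 all integral)

β4 stroke→J3  (Se1: effort source, stroke at far end)
β5 stroke→J1  (prefer integral on C1)
β0 stroke→GY1  (J1: bond 5 brought effort, rest push out)
β1 stroke→GY1  (GY1 both-in/both-out from 0)
β2 stroke→J2  (closing 0-jn rule on J2)
β3 stroke→J3  (common-f at J3 fixed by 2)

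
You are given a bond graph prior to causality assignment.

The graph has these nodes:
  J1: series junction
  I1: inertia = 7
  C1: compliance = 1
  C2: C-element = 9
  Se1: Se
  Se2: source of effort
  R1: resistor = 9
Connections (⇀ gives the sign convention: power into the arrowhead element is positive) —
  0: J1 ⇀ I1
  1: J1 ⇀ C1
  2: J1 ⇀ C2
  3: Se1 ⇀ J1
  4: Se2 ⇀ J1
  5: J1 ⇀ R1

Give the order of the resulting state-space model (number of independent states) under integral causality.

β3 stroke at J1  (Se1 fixes effort; stroke away)
β4 stroke at J1  (Se2 fixes effort; stroke away)
β0 stroke at I1  (I1 outputs flow p/I1)
β1 stroke at J1  (J1: bond 0 brought flow, rest push out)
β2 stroke at J1  (J1: bond 0 brought flow, rest push out)
β5 stroke at J1  (1-jn J1 has f-setter on 0)

3  (C1, C2, I1 all integral)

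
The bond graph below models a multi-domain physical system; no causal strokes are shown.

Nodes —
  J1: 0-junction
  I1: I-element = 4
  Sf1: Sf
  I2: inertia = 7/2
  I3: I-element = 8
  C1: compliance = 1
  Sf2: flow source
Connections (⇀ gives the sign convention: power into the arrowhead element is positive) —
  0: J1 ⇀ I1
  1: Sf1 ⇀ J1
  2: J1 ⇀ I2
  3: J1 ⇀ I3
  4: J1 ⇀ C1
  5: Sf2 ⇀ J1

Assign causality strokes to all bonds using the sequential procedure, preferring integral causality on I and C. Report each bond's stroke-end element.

b1 stroke→Sf1  (Sf1 fixes flow; stroke at Sf1)
b5 stroke→Sf2  (Sf2 (Sf) sets flow on bond)
b0 stroke→I1  (I1: I, integral causality)
b2 stroke→I2  (I2: I, integral causality)
b3 stroke→I3  (I3: I, integral causality)
b4 stroke→J1  (J1: last free bond brings effort in)

b0 stroke→I1
b1 stroke→Sf1
b2 stroke→I2
b3 stroke→I3
b4 stroke→J1
b5 stroke→Sf2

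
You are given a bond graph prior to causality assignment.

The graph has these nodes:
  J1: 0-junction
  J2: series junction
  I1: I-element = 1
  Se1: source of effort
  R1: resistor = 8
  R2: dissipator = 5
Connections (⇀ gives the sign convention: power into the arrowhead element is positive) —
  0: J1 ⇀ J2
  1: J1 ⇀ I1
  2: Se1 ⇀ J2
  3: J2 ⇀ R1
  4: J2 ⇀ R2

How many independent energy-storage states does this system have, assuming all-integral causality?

bond 2 →J2  (Se1: effort source, stroke at far end)
bond 1 →I1  (I1: I, integral causality)
bond 0 →J1  (closing 0-jn rule on J1)
bond 3 →J2  (J2: bond 0 brought flow, rest push out)
bond 4 →J2  (J2 flow already set via bond 0)

1  (I1 all integral)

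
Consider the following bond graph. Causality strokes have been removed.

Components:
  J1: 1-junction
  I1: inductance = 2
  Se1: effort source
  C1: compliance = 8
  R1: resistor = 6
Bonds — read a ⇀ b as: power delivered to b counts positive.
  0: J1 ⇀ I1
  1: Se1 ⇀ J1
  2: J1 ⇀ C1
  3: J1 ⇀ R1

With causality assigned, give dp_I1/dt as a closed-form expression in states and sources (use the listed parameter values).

dp_I1/dt = E_Se1 - 3*p_I1 - q_C1/8

β1 stroke at J1  (Se1: effort source, stroke at far end)
β0 stroke at I1  (I1 outputs flow p/I1)
β2 stroke at J1  (common-f at J1 fixed by 0)
β3 stroke at J1  (J1: bond 0 brought flow, rest push out)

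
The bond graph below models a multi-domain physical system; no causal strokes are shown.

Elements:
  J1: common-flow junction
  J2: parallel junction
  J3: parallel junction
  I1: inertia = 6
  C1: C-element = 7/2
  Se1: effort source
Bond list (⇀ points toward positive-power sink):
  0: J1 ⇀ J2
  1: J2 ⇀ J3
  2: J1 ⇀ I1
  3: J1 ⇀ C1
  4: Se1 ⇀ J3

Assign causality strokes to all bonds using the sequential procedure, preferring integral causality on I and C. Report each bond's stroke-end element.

#4 stroke→J3  (Se1: effort source, stroke at far end)
#1 stroke→J2  (J3: bond 4 brought effort, rest push out)
#0 stroke→J1  (0-jn J2 has e-setter on 1)
#2 stroke→I1  (I1 outputs flow p/I1)
#3 stroke→J1  (common-f at J1 fixed by 2)

#0 stroke→J1
#1 stroke→J2
#2 stroke→I1
#3 stroke→J1
#4 stroke→J3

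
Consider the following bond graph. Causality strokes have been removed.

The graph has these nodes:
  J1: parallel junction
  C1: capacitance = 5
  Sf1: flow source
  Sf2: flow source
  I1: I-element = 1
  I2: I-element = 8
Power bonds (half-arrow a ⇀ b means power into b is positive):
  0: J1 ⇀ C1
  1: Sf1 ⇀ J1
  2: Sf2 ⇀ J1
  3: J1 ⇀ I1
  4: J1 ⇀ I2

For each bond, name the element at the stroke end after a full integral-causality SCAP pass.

β1 →Sf1  (Sf1: flow source, stroke at near end)
β2 →Sf2  (Sf2 fixes flow; stroke at Sf2)
β0 →J1  (C1 integral (e out))
β3 →I1  (0-jn J1 has e-setter on 0)
β4 →I2  (0-jn J1 has e-setter on 0)

β0 |J1
β1 |Sf1
β2 |Sf2
β3 |I1
β4 |I2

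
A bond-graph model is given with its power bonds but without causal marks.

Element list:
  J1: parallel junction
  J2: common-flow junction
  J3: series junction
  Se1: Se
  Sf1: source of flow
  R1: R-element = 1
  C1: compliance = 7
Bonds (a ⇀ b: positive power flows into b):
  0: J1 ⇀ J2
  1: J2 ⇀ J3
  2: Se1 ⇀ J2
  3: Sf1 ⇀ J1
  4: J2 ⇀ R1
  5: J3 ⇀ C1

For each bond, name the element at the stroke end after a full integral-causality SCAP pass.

bond 0 →J1
bond 1 →J2
bond 2 →J2
bond 3 →Sf1
bond 4 →J2
bond 5 →J3

β2 |J2  (source Se1 imposes e)
β3 |Sf1  (Sf1 (Sf) sets flow on bond)
β0 |J1  (closing 0-jn rule on J1)
β1 |J2  (J2: bond 0 brought flow, rest push out)
β4 |J2  (J2: bond 0 brought flow, rest push out)
β5 |J3  (1-jn J3 has f-setter on 1)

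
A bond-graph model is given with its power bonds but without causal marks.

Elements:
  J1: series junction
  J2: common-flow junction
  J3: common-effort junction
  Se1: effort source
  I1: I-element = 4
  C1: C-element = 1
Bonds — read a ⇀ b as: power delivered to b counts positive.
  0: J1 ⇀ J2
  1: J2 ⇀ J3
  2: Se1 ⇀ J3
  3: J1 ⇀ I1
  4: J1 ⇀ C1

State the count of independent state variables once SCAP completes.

2  (C1, I1 all integral)

β2 →J3  (Se1 fixes effort; stroke away)
β1 →J2  (J3 effort already set via bond 2)
β0 →J1  (only one flow-in slot at J2)
β3 →I1  (I1: I, integral causality)
β4 →J1  (common-f at J1 fixed by 3)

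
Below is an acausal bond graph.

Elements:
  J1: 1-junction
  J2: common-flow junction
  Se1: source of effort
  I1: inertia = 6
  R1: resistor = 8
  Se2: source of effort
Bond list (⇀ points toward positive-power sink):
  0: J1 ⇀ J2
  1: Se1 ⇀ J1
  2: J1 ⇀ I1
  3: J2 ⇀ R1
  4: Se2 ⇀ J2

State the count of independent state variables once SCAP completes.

b1 stroke→J1  (Se1: effort source, stroke at far end)
b4 stroke→J2  (Se2: effort source, stroke at far end)
b2 stroke→I1  (I1: I, integral causality)
b0 stroke→J1  (common-f at J1 fixed by 2)
b3 stroke→J2  (common-f at J2 fixed by 0)

1  (I1 all integral)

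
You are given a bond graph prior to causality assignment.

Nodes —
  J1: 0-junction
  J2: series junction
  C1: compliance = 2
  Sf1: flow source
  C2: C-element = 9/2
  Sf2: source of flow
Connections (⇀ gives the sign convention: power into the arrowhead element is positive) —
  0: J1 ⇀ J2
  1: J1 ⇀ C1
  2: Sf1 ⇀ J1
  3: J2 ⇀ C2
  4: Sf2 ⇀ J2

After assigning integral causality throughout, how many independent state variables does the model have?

b2 →Sf1  (source Sf1 imposes f)
b4 →Sf2  (source Sf2 imposes f)
b0 →J2  (J2 flow already set via bond 4)
b3 →J2  (J2 flow already set via bond 4)
b1 →J1  (J1: last free bond brings effort in)

2  (C1, C2 all integral)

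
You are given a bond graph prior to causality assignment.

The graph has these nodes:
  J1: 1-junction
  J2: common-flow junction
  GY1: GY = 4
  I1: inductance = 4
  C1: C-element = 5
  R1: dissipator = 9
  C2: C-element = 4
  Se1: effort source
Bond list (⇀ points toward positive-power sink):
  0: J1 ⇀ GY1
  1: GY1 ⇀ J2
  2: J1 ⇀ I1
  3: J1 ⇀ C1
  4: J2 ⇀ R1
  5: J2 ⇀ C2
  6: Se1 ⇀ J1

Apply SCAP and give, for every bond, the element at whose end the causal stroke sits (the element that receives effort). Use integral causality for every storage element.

#6 stroke at J1  (Se1 fixes effort; stroke away)
#2 stroke at I1  (I1 outputs flow p/I1)
#0 stroke at J1  (J1 flow already set via bond 2)
#3 stroke at J1  (1-jn J1 has f-setter on 2)
#1 stroke at J2  (GY1 both-in/both-out from 0)
#5 stroke at J2  (C2: C, integral causality)
#4 stroke at R1  (only one flow-in slot at J2)

β0 |J1
β1 |J2
β2 |I1
β3 |J1
β4 |R1
β5 |J2
β6 |J1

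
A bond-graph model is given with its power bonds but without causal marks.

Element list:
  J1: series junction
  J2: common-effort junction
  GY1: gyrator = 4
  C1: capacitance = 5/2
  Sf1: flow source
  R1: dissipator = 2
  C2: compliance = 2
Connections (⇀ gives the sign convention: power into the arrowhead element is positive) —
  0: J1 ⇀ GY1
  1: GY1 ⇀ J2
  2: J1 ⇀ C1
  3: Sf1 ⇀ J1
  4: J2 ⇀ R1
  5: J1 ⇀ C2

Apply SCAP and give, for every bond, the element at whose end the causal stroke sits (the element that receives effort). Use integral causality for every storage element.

b0 stroke→J1
b1 stroke→J2
b2 stroke→J1
b3 stroke→Sf1
b4 stroke→R1
b5 stroke→J1

#3 stroke→Sf1  (source Sf1 imposes f)
#0 stroke→J1  (common-f at J1 fixed by 3)
#2 stroke→J1  (J1: bond 3 brought flow, rest push out)
#5 stroke→J1  (J1: bond 3 brought flow, rest push out)
#1 stroke→J2  (GY1 both-in/both-out from 0)
#4 stroke→R1  (common-e at J2 fixed by 1)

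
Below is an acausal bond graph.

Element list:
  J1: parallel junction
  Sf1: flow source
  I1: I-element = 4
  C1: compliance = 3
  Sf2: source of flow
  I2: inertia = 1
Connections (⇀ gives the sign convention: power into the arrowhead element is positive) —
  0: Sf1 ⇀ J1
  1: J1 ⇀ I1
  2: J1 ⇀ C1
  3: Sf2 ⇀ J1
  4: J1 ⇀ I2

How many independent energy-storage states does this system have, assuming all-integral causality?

3  (C1, I1, I2 all integral)

β0 stroke at Sf1  (Sf1 (Sf) sets flow on bond)
β3 stroke at Sf2  (source Sf2 imposes f)
β1 stroke at I1  (I1: I, integral causality)
β2 stroke at J1  (C1 integral (e out))
β4 stroke at I2  (J1: bond 2 brought effort, rest push out)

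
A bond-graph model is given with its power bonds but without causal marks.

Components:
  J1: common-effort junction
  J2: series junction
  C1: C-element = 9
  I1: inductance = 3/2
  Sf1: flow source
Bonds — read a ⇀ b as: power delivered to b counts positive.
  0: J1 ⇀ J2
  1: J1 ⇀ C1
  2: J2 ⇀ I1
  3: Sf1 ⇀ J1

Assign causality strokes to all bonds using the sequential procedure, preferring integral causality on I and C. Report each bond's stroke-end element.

β0 →J2
β1 →J1
β2 →I1
β3 →Sf1

b3 stroke→Sf1  (Sf1 fixes flow; stroke at Sf1)
b1 stroke→J1  (C1: C, integral causality)
b0 stroke→J2  (J1 effort already set via bond 1)
b2 stroke→I1  (J2: last free bond brings flow in)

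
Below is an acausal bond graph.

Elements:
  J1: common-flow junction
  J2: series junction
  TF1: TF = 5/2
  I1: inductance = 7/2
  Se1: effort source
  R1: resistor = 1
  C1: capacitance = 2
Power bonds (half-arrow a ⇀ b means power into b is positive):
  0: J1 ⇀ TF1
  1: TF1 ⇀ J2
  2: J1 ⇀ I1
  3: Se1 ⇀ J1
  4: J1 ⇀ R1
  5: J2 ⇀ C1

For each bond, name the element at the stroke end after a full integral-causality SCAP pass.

#0 stroke at J1
#1 stroke at TF1
#2 stroke at I1
#3 stroke at J1
#4 stroke at J1
#5 stroke at J2

b3 stroke→J1  (Se1 fixes effort; stroke away)
b2 stroke→I1  (prefer integral on I1)
b0 stroke→J1  (1-jn J1 has f-setter on 2)
b4 stroke→J1  (common-f at J1 fixed by 2)
b1 stroke→TF1  (through TF1, causality passes straight; one stroke at TF1)
b5 stroke→J2  (J2 flow already set via bond 1)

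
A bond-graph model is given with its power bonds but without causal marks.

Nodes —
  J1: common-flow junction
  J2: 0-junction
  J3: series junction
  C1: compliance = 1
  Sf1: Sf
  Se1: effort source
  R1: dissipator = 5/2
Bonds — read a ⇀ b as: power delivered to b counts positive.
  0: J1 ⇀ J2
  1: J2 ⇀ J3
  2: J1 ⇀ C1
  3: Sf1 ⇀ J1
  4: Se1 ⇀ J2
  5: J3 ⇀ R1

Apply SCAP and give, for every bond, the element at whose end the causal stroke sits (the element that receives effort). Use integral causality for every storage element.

#3 stroke at Sf1  (Sf1 fixes flow; stroke at Sf1)
#4 stroke at J2  (source Se1 imposes e)
#0 stroke at J1  (common-f at J1 fixed by 3)
#2 stroke at J1  (common-f at J1 fixed by 3)
#1 stroke at J3  (0-jn J2 has e-setter on 4)
#5 stroke at R1  (closing 1-jn rule on J3)

#0 |J1
#1 |J3
#2 |J1
#3 |Sf1
#4 |J2
#5 |R1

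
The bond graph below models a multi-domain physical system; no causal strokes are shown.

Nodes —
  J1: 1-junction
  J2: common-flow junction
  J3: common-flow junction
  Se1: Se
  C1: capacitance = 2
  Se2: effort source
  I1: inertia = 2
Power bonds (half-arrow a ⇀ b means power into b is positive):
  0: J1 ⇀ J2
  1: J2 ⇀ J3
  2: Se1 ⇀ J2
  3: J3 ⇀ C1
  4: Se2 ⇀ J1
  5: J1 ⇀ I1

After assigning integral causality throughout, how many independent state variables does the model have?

2  (C1, I1 all integral)

#2 |J2  (Se1 fixes effort; stroke away)
#4 |J1  (Se2 (Se) sets effort on bond)
#3 |J3  (C1 outputs effort q/C1)
#1 |J2  (closing 1-jn rule on J3)
#0 |J1  (only one flow-in slot at J2)
#5 |I1  (closing 1-jn rule on J1)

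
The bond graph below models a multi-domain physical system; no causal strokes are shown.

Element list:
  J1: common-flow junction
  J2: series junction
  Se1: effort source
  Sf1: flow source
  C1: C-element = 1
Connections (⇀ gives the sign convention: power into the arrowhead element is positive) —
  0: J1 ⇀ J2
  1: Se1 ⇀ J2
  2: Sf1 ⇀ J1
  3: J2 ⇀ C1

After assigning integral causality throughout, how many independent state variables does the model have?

bond 1 →J2  (Se1 fixes effort; stroke away)
bond 2 →Sf1  (Sf1: flow source, stroke at near end)
bond 0 →J1  (1-jn J1 has f-setter on 2)
bond 3 →J2  (J2: bond 0 brought flow, rest push out)

1  (C1 all integral)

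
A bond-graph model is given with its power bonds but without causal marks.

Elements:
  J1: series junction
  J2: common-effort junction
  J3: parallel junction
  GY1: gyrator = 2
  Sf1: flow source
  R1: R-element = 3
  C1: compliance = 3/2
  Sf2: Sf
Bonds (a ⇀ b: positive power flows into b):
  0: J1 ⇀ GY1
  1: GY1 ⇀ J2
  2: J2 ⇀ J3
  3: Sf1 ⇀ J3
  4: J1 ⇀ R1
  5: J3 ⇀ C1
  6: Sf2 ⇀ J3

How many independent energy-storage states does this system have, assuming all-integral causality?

b3 |Sf1  (Sf1: flow source, stroke at near end)
b6 |Sf2  (source Sf2 imposes f)
b5 |J3  (C1 integral (e out))
b2 |J2  (J3 effort already set via bond 5)
b1 |GY1  (common-e at J2 fixed by 2)
b0 |GY1  (GY1: gyrator matches bond 1)
b4 |J1  (J1 flow already set via bond 0)

1  (C1 all integral)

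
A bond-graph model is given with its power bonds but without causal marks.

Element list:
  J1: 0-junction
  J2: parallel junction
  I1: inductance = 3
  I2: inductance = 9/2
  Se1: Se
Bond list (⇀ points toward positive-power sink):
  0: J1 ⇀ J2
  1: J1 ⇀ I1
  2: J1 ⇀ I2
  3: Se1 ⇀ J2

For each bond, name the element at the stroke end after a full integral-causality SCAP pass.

#0 →J1
#1 →I1
#2 →I2
#3 →J2

β3 stroke→J2  (Se1 fixes effort; stroke away)
β0 stroke→J1  (0-jn J2 has e-setter on 3)
β1 stroke→I1  (common-e at J1 fixed by 0)
β2 stroke→I2  (0-jn J1 has e-setter on 0)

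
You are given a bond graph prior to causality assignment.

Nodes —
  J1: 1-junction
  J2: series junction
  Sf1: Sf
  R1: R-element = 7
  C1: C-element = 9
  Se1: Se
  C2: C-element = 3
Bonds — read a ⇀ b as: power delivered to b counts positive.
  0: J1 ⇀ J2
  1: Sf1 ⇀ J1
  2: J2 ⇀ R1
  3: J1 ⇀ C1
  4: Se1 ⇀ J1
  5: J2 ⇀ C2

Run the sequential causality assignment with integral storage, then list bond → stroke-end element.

#1 |Sf1  (source Sf1 imposes f)
#4 |J1  (Se1: effort source, stroke at far end)
#0 |J1  (J1: bond 1 brought flow, rest push out)
#3 |J1  (J1 flow already set via bond 1)
#2 |J2  (1-jn J2 has f-setter on 0)
#5 |J2  (1-jn J2 has f-setter on 0)

β0 stroke at J1
β1 stroke at Sf1
β2 stroke at J2
β3 stroke at J1
β4 stroke at J1
β5 stroke at J2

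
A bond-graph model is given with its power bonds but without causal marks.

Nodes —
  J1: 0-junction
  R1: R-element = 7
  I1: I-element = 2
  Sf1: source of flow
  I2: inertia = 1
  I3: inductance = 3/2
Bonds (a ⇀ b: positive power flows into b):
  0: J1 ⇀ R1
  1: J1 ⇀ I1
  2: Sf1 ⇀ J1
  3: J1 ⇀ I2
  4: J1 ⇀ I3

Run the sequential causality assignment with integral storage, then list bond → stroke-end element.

#0 →J1
#1 →I1
#2 →Sf1
#3 →I2
#4 →I3

bond 2 →Sf1  (Sf1 (Sf) sets flow on bond)
bond 1 →I1  (I1 integral (f out))
bond 3 →I2  (I2: I, integral causality)
bond 4 →I3  (I3 outputs flow p/I3)
bond 0 →J1  (J1: last free bond brings effort in)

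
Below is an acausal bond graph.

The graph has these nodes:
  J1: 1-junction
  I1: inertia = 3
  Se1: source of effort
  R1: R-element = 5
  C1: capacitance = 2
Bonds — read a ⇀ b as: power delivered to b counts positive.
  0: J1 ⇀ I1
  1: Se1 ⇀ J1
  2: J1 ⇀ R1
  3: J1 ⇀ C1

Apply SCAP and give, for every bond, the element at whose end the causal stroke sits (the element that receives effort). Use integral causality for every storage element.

#1 →J1  (source Se1 imposes e)
#0 →I1  (I1: I, integral causality)
#2 →J1  (J1: bond 0 brought flow, rest push out)
#3 →J1  (J1: bond 0 brought flow, rest push out)

b0 stroke→I1
b1 stroke→J1
b2 stroke→J1
b3 stroke→J1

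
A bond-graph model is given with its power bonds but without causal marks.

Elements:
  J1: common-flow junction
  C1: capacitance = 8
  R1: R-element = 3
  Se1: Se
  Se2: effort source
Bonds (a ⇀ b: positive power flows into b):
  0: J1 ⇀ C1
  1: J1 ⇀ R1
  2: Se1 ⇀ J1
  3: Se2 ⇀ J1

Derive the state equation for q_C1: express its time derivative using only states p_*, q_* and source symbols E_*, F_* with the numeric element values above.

b2 |J1  (source Se1 imposes e)
b3 |J1  (Se2: effort source, stroke at far end)
b0 |J1  (C1: C, integral causality)
b1 |R1  (J1: last free bond brings flow in)

dq_C1/dt = E_Se1/3 + E_Se2/3 - q_C1/24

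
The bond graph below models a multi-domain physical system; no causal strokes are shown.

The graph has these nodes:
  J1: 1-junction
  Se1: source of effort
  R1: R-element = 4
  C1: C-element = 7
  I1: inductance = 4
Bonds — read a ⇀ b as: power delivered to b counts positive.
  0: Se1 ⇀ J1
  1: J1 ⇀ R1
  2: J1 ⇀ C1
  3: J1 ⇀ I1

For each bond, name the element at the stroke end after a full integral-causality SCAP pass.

b0 |J1
b1 |J1
b2 |J1
b3 |I1

β0 →J1  (source Se1 imposes e)
β2 →J1  (C1 outputs effort q/C1)
β3 →I1  (prefer integral on I1)
β1 →J1  (1-jn J1 has f-setter on 3)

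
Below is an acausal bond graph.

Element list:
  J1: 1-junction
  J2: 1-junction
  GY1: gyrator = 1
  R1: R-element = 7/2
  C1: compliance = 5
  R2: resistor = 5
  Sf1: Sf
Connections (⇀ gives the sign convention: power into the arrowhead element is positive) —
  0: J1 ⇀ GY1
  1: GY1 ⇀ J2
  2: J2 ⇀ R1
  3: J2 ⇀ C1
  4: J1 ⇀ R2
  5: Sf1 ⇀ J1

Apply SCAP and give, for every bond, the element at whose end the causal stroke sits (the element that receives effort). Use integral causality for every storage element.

bond 0 stroke at J1
bond 1 stroke at J2
bond 2 stroke at R1
bond 3 stroke at J2
bond 4 stroke at J1
bond 5 stroke at Sf1

b5 stroke→Sf1  (Sf1 fixes flow; stroke at Sf1)
b0 stroke→J1  (J1: bond 5 brought flow, rest push out)
b4 stroke→J1  (1-jn J1 has f-setter on 5)
b1 stroke→J2  (through GY1, causality inverts; strokes same side of GY1)
b3 stroke→J2  (C1 integral (e out))
b2 stroke→R1  (J2 needs exactly one f-in)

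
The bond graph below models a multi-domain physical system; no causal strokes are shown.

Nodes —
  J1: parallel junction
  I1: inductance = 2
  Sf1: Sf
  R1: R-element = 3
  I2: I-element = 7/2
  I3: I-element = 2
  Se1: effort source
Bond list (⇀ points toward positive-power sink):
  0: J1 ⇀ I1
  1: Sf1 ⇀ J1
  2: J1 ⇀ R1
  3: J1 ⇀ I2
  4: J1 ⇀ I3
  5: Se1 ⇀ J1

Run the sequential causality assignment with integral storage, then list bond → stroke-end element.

b0 |I1
b1 |Sf1
b2 |R1
b3 |I2
b4 |I3
b5 |J1

#1 →Sf1  (Sf1: flow source, stroke at near end)
#5 →J1  (Se1: effort source, stroke at far end)
#0 →I1  (common-e at J1 fixed by 5)
#2 →R1  (0-jn J1 has e-setter on 5)
#3 →I2  (0-jn J1 has e-setter on 5)
#4 →I3  (J1 effort already set via bond 5)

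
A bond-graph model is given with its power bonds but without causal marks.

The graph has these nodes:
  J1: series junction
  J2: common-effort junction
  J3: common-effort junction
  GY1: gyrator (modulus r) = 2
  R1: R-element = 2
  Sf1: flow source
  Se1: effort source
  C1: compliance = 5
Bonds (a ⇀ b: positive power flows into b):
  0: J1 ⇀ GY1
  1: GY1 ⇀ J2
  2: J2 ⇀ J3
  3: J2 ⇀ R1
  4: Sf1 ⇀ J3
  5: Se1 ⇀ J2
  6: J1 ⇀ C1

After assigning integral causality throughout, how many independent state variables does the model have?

1  (C1 all integral)

#4 →Sf1  (source Sf1 imposes f)
#5 →J2  (Se1 (Se) sets effort on bond)
#1 →GY1  (J2 effort already set via bond 5)
#2 →J3  (0-jn J2 has e-setter on 5)
#3 →R1  (common-e at J2 fixed by 5)
#0 →GY1  (GY GY1: same side as bond 1)
#6 →J1  (common-f at J1 fixed by 0)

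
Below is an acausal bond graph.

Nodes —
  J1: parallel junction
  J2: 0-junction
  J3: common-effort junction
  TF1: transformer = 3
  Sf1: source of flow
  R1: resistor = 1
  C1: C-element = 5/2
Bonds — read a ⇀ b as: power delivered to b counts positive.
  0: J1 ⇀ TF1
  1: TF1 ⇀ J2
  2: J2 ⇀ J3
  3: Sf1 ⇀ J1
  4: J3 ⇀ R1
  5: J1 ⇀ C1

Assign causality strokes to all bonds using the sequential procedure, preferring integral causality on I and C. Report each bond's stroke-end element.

β3 stroke→Sf1  (Sf1 fixes flow; stroke at Sf1)
β5 stroke→J1  (C1: C, integral causality)
β0 stroke→TF1  (0-jn J1 has e-setter on 5)
β1 stroke→J2  (TF1: transformer flips bond 0)
β2 stroke→J3  (0-jn J2 has e-setter on 1)
β4 stroke→R1  (common-e at J3 fixed by 2)

bond 0 →TF1
bond 1 →J2
bond 2 →J3
bond 3 →Sf1
bond 4 →R1
bond 5 →J1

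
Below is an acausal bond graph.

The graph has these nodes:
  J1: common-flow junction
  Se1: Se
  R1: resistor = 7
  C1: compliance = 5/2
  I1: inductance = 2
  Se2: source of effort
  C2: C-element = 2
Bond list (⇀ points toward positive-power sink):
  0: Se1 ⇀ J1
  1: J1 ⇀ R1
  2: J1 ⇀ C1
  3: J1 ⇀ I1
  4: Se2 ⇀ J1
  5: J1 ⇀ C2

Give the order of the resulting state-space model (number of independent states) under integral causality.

3  (C1, C2, I1 all integral)

bond 0 stroke at J1  (source Se1 imposes e)
bond 4 stroke at J1  (Se2 fixes effort; stroke away)
bond 2 stroke at J1  (C1 integral (e out))
bond 3 stroke at I1  (prefer integral on I1)
bond 1 stroke at J1  (J1: bond 3 brought flow, rest push out)
bond 5 stroke at J1  (common-f at J1 fixed by 3)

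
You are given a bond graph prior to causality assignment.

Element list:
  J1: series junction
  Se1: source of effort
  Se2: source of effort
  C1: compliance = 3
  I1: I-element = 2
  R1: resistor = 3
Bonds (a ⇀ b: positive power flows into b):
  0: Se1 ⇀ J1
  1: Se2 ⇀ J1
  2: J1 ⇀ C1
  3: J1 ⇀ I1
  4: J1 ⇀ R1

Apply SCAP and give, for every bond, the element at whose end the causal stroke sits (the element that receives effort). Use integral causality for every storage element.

b0 →J1  (Se1: effort source, stroke at far end)
b1 →J1  (Se2 (Se) sets effort on bond)
b2 →J1  (C1 integral (e out))
b3 →I1  (I1 outputs flow p/I1)
b4 →J1  (J1: bond 3 brought flow, rest push out)

β0 stroke at J1
β1 stroke at J1
β2 stroke at J1
β3 stroke at I1
β4 stroke at J1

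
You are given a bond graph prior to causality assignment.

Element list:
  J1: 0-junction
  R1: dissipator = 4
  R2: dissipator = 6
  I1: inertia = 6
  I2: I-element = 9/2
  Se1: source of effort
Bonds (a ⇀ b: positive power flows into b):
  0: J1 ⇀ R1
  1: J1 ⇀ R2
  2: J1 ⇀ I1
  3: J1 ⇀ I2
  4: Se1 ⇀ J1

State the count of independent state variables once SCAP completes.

2  (I1, I2 all integral)

β4 |J1  (Se1 (Se) sets effort on bond)
β0 |R1  (common-e at J1 fixed by 4)
β1 |R2  (J1: bond 4 brought effort, rest push out)
β2 |I1  (J1 effort already set via bond 4)
β3 |I2  (J1: bond 4 brought effort, rest push out)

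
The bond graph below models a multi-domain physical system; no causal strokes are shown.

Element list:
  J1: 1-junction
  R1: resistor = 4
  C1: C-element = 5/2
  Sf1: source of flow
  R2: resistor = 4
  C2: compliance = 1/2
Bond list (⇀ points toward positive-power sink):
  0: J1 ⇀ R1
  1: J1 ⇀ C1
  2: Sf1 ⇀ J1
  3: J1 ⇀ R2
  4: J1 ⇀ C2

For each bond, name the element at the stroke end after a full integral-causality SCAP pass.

bond 2 stroke→Sf1  (Sf1 (Sf) sets flow on bond)
bond 0 stroke→J1  (1-jn J1 has f-setter on 2)
bond 1 stroke→J1  (J1: bond 2 brought flow, rest push out)
bond 3 stroke→J1  (1-jn J1 has f-setter on 2)
bond 4 stroke→J1  (1-jn J1 has f-setter on 2)

b0 →J1
b1 →J1
b2 →Sf1
b3 →J1
b4 →J1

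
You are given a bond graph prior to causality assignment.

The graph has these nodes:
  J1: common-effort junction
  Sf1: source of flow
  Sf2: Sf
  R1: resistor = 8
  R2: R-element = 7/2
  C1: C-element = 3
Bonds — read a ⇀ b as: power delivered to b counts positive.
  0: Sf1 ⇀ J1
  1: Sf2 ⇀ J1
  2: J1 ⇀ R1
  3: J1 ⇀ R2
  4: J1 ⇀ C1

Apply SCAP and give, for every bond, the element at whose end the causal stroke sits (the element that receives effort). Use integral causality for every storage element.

#0 stroke at Sf1
#1 stroke at Sf2
#2 stroke at R1
#3 stroke at R2
#4 stroke at J1

#0 →Sf1  (Sf1: flow source, stroke at near end)
#1 →Sf2  (Sf2 (Sf) sets flow on bond)
#4 →J1  (C1 outputs effort q/C1)
#2 →R1  (J1: bond 4 brought effort, rest push out)
#3 →R2  (J1 effort already set via bond 4)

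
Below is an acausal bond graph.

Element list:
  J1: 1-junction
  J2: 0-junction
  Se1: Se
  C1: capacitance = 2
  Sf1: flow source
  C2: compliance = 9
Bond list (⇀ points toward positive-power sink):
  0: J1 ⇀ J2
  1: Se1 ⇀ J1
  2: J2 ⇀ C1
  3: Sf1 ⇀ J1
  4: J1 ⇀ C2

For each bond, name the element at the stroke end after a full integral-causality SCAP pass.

#1 stroke at J1  (Se1 fixes effort; stroke away)
#3 stroke at Sf1  (Sf1: flow source, stroke at near end)
#0 stroke at J1  (J1 flow already set via bond 3)
#4 stroke at J1  (J1: bond 3 brought flow, rest push out)
#2 stroke at J2  (only one effort-in slot at J2)

bond 0 stroke→J1
bond 1 stroke→J1
bond 2 stroke→J2
bond 3 stroke→Sf1
bond 4 stroke→J1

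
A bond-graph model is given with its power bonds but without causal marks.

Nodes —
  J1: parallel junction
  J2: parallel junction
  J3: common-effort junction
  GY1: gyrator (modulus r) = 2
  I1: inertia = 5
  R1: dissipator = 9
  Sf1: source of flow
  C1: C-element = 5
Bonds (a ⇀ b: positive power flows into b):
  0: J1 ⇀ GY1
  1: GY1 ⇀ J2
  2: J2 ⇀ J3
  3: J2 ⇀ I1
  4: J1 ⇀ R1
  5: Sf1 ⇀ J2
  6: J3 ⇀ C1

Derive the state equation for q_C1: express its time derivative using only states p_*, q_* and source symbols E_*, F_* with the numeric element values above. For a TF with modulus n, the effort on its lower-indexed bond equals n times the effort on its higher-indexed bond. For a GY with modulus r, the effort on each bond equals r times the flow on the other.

dq_C1/dt = F_Sf1 - p_I1/5 - 9*q_C1/20

bond 5 →Sf1  (Sf1 fixes flow; stroke at Sf1)
bond 3 →I1  (I1: I, integral causality)
bond 6 →J3  (C1 outputs effort q/C1)
bond 2 →J2  (common-e at J3 fixed by 6)
bond 1 →GY1  (J2 effort already set via bond 2)
bond 0 →GY1  (GY1: gyrator matches bond 1)
bond 4 →J1  (closing 0-jn rule on J1)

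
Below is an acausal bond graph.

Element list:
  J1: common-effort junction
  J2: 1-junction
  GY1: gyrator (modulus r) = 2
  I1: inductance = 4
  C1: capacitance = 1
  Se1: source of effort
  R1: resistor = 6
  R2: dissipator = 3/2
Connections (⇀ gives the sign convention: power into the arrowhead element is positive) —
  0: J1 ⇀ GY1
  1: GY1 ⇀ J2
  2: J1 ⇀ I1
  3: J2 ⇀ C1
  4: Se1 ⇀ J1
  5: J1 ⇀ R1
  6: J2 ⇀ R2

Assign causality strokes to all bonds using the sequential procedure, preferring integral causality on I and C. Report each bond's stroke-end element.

bond 4 stroke→J1  (source Se1 imposes e)
bond 0 stroke→GY1  (J1 effort already set via bond 4)
bond 2 stroke→I1  (J1: bond 4 brought effort, rest push out)
bond 5 stroke→R1  (J1: bond 4 brought effort, rest push out)
bond 1 stroke→GY1  (GY GY1: same side as bond 0)
bond 3 stroke→J2  (J2: bond 1 brought flow, rest push out)
bond 6 stroke→J2  (common-f at J2 fixed by 1)

bond 0 |GY1
bond 1 |GY1
bond 2 |I1
bond 3 |J2
bond 4 |J1
bond 5 |R1
bond 6 |J2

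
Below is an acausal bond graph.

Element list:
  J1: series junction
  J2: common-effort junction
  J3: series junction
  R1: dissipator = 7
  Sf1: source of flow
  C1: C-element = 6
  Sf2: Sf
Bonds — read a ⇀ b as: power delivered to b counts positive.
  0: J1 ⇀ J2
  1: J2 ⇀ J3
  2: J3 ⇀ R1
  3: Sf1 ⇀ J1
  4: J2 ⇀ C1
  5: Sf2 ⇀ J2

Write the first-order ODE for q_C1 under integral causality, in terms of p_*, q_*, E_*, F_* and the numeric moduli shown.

dq_C1/dt = F_Sf1 + F_Sf2 - q_C1/42

β3 stroke→Sf1  (Sf1: flow source, stroke at near end)
β5 stroke→Sf2  (Sf2 fixes flow; stroke at Sf2)
β0 stroke→J1  (common-f at J1 fixed by 3)
β4 stroke→J2  (C1 outputs effort q/C1)
β1 stroke→J3  (J2: bond 4 brought effort, rest push out)
β2 stroke→R1  (closing 1-jn rule on J3)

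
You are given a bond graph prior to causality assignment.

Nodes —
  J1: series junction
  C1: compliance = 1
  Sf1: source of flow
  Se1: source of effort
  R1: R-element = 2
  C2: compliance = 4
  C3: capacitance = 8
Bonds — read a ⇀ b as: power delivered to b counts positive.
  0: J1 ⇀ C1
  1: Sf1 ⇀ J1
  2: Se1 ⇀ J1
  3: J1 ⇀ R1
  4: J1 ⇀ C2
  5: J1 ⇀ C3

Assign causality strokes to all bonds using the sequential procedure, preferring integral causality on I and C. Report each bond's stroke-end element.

β0 →J1
β1 →Sf1
β2 →J1
β3 →J1
β4 →J1
β5 →J1

#1 stroke at Sf1  (Sf1 fixes flow; stroke at Sf1)
#2 stroke at J1  (Se1: effort source, stroke at far end)
#0 stroke at J1  (1-jn J1 has f-setter on 1)
#3 stroke at J1  (J1 flow already set via bond 1)
#4 stroke at J1  (J1: bond 1 brought flow, rest push out)
#5 stroke at J1  (J1 flow already set via bond 1)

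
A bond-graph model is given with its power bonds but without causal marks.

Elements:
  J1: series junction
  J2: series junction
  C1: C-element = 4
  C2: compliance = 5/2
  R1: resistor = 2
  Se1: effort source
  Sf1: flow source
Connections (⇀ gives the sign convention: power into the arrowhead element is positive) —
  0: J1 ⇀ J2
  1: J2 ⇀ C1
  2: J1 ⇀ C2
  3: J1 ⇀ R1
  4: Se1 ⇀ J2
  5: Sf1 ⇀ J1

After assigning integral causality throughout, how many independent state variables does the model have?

2  (C1, C2 all integral)

b4 |J2  (Se1: effort source, stroke at far end)
b5 |Sf1  (source Sf1 imposes f)
b0 |J1  (J1 flow already set via bond 5)
b2 |J1  (J1 flow already set via bond 5)
b3 |J1  (J1 flow already set via bond 5)
b1 |J2  (J2: bond 0 brought flow, rest push out)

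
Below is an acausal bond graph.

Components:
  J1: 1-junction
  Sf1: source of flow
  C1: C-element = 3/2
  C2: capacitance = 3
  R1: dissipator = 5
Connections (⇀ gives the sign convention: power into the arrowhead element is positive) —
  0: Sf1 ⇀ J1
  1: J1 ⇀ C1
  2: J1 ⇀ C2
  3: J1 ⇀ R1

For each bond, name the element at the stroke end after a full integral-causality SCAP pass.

b0 →Sf1
b1 →J1
b2 →J1
b3 →J1

β0 stroke→Sf1  (Sf1: flow source, stroke at near end)
β1 stroke→J1  (J1 flow already set via bond 0)
β2 stroke→J1  (1-jn J1 has f-setter on 0)
β3 stroke→J1  (J1 flow already set via bond 0)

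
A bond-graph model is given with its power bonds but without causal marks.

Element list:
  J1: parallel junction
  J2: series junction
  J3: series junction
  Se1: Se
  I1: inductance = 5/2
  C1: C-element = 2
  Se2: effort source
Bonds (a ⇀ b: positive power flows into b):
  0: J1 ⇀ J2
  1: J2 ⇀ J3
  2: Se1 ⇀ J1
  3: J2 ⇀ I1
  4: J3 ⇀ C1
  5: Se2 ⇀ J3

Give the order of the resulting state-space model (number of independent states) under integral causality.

2  (C1, I1 all integral)

b2 stroke→J1  (Se1: effort source, stroke at far end)
b5 stroke→J3  (Se2 (Se) sets effort on bond)
b0 stroke→J2  (0-jn J1 has e-setter on 2)
b3 stroke→I1  (prefer integral on I1)
b1 stroke→J2  (1-jn J2 has f-setter on 3)
b4 stroke→J3  (J3 flow already set via bond 1)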